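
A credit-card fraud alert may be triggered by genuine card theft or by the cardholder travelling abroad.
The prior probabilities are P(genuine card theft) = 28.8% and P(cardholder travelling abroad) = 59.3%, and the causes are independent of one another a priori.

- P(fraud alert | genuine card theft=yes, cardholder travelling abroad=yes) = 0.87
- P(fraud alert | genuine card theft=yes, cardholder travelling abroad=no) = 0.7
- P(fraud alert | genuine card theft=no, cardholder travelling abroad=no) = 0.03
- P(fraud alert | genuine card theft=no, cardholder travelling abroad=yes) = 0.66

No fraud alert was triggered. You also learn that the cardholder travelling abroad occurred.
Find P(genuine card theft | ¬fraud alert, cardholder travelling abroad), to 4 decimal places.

P(genuine card theft | ¬fraud alert, cardholder travelling abroad) ≈ 0.1339

P(¬fraud alert | cardholder travelling abroad) = 0.34*0.712 + 0.13*0.288 = 0.242080 + 0.037440 = 0.279520
The genuine card theft-present share is 0.13*0.288 = 0.037440.
Hence the posterior is 0.037440/0.279520 ≈ 0.1339.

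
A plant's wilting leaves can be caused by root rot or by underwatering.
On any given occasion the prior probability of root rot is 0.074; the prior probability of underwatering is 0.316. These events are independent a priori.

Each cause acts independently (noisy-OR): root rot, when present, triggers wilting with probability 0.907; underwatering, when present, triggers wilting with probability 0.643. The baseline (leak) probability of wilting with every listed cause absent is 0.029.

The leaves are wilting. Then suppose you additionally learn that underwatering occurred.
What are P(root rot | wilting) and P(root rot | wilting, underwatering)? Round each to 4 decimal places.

P(root rot | wilting) ≈ 0.2468; P(root rot | wilting, underwatering) ≈ 0.1058

Under noisy-OR, P(wilting | causes) = 1 − (1−0.029)·∏(1−qᵢ) over the active causes.
P(wilting) = 0.029×0.926×0.684 + 0.653353×0.926×0.316 + 0.909697×0.074×0.684 + 0.967762×0.074×0.316 = 0.018368 + 0.191182 + 0.046045 + 0.022630 = 0.278225
Restricting to configurations with root rot present: 0.046045 + 0.022630 = 0.068675.
P(root rot | wilting) = 0.068675 / 0.278225 ≈ 0.2468

With the extra evidence:
Enumerate both values of root rot and weight by the priors:
  P(wilting | underwatering) = 0.653353×0.926 + 0.967762×0.074
        = 0.605005 + 0.071614 = 0.676619
Keeping only the root rot-present terms gives 0.071614, so
  P(root rot | wilting, underwatering) = 0.071614 / 0.676619 ≈ 0.1058
— underwatering explains away the evidence for root rot.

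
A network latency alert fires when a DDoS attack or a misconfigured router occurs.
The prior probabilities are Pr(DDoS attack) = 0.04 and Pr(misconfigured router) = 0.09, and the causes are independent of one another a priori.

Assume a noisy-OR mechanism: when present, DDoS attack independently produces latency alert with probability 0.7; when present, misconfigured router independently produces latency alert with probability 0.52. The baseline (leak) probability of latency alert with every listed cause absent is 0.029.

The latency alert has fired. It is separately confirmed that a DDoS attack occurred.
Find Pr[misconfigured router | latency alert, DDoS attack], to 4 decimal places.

Under noisy-OR, P(latency alert | causes) = 1 − (1−0.029)·∏(1−qᵢ) over the active causes.
Weight on misconfigured router=true, given the evidence: 0.860176·0.09 = 0.077416
The normalizing constant is 0.7087·0.91 + 0.860176·0.09 = 0.722333
Posterior = 0.077416 / 0.722333 ≈ 0.1072

Pr[misconfigured router | latency alert, DDoS attack] ≈ 0.1072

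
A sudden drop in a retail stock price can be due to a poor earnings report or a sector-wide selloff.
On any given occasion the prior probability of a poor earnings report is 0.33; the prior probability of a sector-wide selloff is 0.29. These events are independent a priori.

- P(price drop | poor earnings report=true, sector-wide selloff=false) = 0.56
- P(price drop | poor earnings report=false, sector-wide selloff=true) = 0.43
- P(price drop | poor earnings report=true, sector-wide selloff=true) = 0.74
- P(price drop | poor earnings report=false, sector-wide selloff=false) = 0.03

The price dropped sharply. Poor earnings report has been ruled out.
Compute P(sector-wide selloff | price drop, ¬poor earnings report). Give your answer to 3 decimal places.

Weight on sector-wide selloff=true, given the evidence: 0.43×0.29 = 0.124700
The normalizing constant is 0.03×0.71 + 0.43×0.29 = 0.146000
P(sector-wide selloff | price drop, ¬poor earnings report) = 0.124700/0.146000 ≈ 0.854

P(sector-wide selloff | price drop, ¬poor earnings report) ≈ 0.854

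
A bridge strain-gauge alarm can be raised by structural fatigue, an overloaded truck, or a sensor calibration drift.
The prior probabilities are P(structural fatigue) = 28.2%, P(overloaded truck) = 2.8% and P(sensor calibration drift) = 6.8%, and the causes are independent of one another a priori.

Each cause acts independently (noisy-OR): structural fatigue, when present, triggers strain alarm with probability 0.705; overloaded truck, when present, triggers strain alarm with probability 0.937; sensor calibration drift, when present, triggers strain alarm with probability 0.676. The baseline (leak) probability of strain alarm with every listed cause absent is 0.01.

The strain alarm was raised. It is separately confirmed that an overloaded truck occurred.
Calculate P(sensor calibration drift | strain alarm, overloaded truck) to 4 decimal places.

P(sensor calibration drift | strain alarm, overloaded truck) ≈ 0.0702

Under noisy-OR, P(strain alarm | causes) = 1 − (1−0.01)·∏(1−qᵢ) over the active causes.
Enumerate the 4 (structural fatigue, sensor calibration drift) configurations and weight by the priors:
  P(strain alarm | overloaded truck) = 0.93763×0.718×0.932 + 0.979792×0.718×0.068 + 0.981601×0.282×0.932 + 0.994039×0.282×0.068
        = 0.627439 + 0.047837 + 0.257988 + 0.019062 = 0.952326
Keeping only the sensor calibration drift-present terms gives 0.066899, so
  P(sensor calibration drift | strain alarm, overloaded truck) = 0.066899 / 0.952326 ≈ 0.0702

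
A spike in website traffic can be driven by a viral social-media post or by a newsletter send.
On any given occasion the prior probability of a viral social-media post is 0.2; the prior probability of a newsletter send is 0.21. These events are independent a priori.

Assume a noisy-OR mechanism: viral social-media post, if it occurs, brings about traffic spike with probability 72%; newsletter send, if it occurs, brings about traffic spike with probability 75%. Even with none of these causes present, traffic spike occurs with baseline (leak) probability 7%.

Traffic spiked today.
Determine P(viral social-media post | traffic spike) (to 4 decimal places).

P(viral social-media post | traffic spike) ≈ 0.4741

Under noisy-OR, P(traffic spike | causes) = 1 − (1−0.07)·∏(1−qᵢ) over the active causes.
Enumerate the 4 (viral social-media post, newsletter send) configurations and weight by the priors:
  P(traffic spike) = 0.07*0.8*0.79 + 0.7675*0.8*0.21 + 0.7396*0.2*0.79 + 0.9349*0.2*0.21
        = 0.044240 + 0.128940 + 0.116857 + 0.039266 = 0.329303
Keeping only the viral social-media post-present terms gives 0.156123, so
  P(viral social-media post | traffic spike) = 0.156123 / 0.329303 ≈ 0.4741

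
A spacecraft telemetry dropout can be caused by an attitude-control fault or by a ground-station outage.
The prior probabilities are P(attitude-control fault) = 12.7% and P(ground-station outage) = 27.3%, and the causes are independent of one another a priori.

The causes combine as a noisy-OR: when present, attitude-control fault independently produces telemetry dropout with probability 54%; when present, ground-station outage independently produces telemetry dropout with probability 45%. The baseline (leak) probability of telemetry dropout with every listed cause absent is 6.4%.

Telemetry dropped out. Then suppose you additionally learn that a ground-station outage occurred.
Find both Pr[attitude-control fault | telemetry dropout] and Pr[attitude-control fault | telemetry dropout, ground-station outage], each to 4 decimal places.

Under noisy-OR, P(telemetry dropout | causes) = 1 − (1−0.064)·∏(1−qᵢ) over the active causes.
By total probability over the 4 (attitude-control fault, ground-station outage) configurations:
  P(telemetry dropout) = 0.064×0.873×0.727 + 0.4852×0.873×0.273 + 0.56944×0.127×0.727 + 0.763192×0.127×0.273
        = 0.040619 + 0.115637 + 0.052576 + 0.026461 = 0.235293
The terms with attitude-control fault present sum to 0.079037, so
  P(attitude-control fault | telemetry dropout) = 0.079037 / 0.235293 ≈ 0.3359

With the extra evidence:
Sum P(telemetry dropout|·) weighted by the priors over both values of attitude-control fault:
  P(telemetry dropout | ground-station outage) = 0.4852·0.873 + 0.763192·0.127
        = 0.423580 + 0.096925 = 0.520505
Keeping only the attitude-control fault-present terms gives 0.096925, so
  P(attitude-control fault | telemetry dropout, ground-station outage) = 0.096925 / 0.520505 ≈ 0.1862
The drop from 0.3359 to 0.1862 is the explaining-away (discounting) effect.

Pr[attitude-control fault | telemetry dropout] ≈ 0.3359; Pr[attitude-control fault | telemetry dropout, ground-station outage] ≈ 0.1862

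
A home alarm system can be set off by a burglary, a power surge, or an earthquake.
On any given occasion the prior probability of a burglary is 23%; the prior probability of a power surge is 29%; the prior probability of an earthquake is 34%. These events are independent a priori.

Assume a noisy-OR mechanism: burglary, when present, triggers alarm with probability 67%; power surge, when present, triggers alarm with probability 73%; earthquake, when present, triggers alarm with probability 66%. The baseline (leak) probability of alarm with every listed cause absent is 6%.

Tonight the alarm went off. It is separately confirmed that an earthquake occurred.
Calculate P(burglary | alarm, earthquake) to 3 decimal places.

Under noisy-OR, P(alarm | causes) = 1 − (1−0.06)·∏(1−qᵢ) over the active causes.
P(alarm | earthquake) = 0.6804*0.77*0.71 + 0.913708*0.77*0.29 + 0.894532*0.23*0.71 + 0.971524*0.23*0.29 = 0.371975 + 0.204031 + 0.146077 + 0.064801 = 0.786884
The burglary-present share is 0.146077 + 0.064801 = 0.210878.
P(burglary | alarm, earthquake) = 0.210878 / 0.786884 ≈ 0.268

P(burglary | alarm, earthquake) ≈ 0.268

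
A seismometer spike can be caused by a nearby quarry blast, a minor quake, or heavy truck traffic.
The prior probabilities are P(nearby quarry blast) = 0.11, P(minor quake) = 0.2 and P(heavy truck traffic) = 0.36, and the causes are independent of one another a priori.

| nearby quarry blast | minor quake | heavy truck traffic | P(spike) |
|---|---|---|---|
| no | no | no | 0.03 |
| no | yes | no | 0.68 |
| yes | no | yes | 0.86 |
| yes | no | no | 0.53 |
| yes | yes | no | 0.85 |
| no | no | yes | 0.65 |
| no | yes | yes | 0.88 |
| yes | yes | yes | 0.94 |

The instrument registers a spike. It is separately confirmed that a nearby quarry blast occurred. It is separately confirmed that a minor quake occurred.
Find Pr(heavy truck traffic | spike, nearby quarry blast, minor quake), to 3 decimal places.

Enumerate both values of heavy truck traffic and weight by the priors:
  P(spike | nearby quarry blast, minor quake) = 0.85*0.64 + 0.94*0.36
        = 0.544000 + 0.338400 = 0.882400
Keeping only the heavy truck traffic-present terms gives 0.338400, so
  P(heavy truck traffic | spike, nearby quarry blast, minor quake) = 0.338400 / 0.882400 ≈ 0.383

Pr(heavy truck traffic | spike, nearby quarry blast, minor quake) ≈ 0.383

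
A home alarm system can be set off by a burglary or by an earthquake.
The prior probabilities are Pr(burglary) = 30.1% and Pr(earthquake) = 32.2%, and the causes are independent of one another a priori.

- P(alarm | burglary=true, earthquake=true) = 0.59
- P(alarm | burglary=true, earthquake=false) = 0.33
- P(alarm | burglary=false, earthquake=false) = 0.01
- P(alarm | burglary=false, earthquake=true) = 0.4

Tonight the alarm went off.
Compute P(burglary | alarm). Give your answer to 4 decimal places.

P(burglary | alarm) ≈ 0.5679

P(alarm) = 0.01·0.699·0.678 + 0.4·0.699·0.322 + 0.33·0.301·0.678 + 0.59·0.301·0.322 = 0.004739 + 0.090031 + 0.067346 + 0.057184 = 0.219300
The burglary-present share is 0.067346 + 0.057184 = 0.124530.
P(burglary | alarm) = 0.124530 / 0.219300 ≈ 0.5679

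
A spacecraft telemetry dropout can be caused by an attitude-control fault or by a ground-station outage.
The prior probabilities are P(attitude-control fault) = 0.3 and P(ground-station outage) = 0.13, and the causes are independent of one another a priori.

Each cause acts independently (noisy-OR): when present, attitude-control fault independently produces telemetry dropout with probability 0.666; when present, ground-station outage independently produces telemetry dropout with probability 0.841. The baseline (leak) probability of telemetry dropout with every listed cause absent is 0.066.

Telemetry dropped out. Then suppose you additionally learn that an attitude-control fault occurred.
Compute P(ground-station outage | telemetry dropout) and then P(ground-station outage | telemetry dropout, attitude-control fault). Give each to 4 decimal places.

Under noisy-OR, P(telemetry dropout | causes) = 1 − (1−0.066)·∏(1−qᵢ) over the active causes.
For the numerator, keep only ground-station outage=true terms: 0.077486 + 0.037066 = 0.114552
The normalizing constant is 0.066×0.7×0.87 + 0.851494×0.7×0.13 + 0.688044×0.3×0.87 + 0.950399×0.3×0.13 = 0.334325
P(ground-station outage | telemetry dropout) = 0.114552/0.334325 ≈ 0.3426

Now condition on the additional information:
Weight on ground-station outage=true, given the evidence: 0.950399*0.13 = 0.123552
The normalizing constant is 0.688044*0.87 + 0.950399*0.13 = 0.722150
P(ground-station outage | telemetry dropout, attitude-control fault) = 0.123552/0.722150 ≈ 0.1711
This is intercausal reasoning (explaining away): once attitude-control fault accounts for the telemetry dropout, ground-station outage becomes less likely.

P(ground-station outage | telemetry dropout) ≈ 0.3426; P(ground-station outage | telemetry dropout, attitude-control fault) ≈ 0.1711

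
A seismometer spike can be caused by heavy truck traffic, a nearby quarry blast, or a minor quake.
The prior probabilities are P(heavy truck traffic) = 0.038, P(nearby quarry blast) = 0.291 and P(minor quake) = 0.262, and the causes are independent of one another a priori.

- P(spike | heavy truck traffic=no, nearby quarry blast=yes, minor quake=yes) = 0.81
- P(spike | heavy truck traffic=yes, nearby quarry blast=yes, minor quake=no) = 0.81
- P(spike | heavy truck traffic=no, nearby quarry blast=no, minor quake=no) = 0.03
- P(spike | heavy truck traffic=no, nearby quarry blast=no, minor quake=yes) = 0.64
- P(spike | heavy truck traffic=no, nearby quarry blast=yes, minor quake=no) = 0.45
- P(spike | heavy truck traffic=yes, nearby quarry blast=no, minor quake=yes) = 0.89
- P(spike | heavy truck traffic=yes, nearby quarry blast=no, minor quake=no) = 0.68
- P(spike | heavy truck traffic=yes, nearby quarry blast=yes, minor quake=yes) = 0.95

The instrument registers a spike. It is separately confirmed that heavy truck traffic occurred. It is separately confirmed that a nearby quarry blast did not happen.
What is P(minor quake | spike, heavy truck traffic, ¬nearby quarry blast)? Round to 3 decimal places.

By total probability over both values of minor quake:
  P(spike | heavy truck traffic, ¬nearby quarry blast) = 0.68×0.738 + 0.89×0.262
        = 0.501840 + 0.233180 = 0.735020
Keeping only the minor quake-present terms gives 0.233180, so
  P(minor quake | spike, heavy truck traffic, ¬nearby quarry blast) = 0.233180 / 0.735020 ≈ 0.317

P(minor quake | spike, heavy truck traffic, ¬nearby quarry blast) ≈ 0.317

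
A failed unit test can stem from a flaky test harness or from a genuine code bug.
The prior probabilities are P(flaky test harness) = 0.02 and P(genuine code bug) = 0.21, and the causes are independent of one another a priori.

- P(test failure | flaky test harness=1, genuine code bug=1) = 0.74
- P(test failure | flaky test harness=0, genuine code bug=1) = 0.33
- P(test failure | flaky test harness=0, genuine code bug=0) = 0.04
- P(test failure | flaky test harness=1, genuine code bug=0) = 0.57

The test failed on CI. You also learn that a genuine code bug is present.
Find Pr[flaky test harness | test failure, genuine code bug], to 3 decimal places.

P(test failure | genuine code bug) = 0.33*0.98 + 0.74*0.02 = 0.323400 + 0.014800 = 0.338200
The flaky test harness-present share is 0.74*0.02 = 0.014800.
P(flaky test harness | test failure, genuine code bug) = 0.014800 / 0.338200 ≈ 0.044

Pr[flaky test harness | test failure, genuine code bug] ≈ 0.044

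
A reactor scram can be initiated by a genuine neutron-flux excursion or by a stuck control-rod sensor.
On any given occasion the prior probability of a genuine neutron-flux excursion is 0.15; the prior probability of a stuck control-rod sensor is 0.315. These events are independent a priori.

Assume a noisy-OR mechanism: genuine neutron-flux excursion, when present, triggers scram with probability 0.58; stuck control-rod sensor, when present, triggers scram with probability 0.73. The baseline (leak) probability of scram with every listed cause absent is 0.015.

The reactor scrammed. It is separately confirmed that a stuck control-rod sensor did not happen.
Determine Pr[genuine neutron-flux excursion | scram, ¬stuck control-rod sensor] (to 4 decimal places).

Under noisy-OR, P(scram | causes) = 1 − (1−0.015)·∏(1−qᵢ) over the active causes.
P(scram | ¬stuck control-rod sensor) = 0.015*0.85 + 0.5863*0.15 = 0.012750 + 0.087945 = 0.100695
Restricting to configurations with genuine neutron-flux excursion present: 0.5863*0.15 = 0.087945.
So P(genuine neutron-flux excursion | scram, ¬stuck control-rod sensor) = 0.087945/0.100695 ≈ 0.8734.

Pr[genuine neutron-flux excursion | scram, ¬stuck control-rod sensor] ≈ 0.8734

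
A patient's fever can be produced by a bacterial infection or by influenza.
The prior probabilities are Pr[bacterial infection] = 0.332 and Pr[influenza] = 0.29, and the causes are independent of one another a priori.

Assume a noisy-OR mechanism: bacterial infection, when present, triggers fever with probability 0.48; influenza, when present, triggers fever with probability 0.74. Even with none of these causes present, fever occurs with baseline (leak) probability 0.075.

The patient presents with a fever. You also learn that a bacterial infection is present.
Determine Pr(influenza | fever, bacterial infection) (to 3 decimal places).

Under noisy-OR, P(fever | causes) = 1 − (1−0.075)·∏(1−qᵢ) over the active causes.
P(fever | bacterial infection) = 0.519·0.71 + 0.87494·0.29 = 0.368490 + 0.253733 = 0.622223
Restricting to configurations with influenza present: 0.87494·0.29 = 0.253733.
So P(influenza | fever, bacterial infection) = 0.253733/0.622223 ≈ 0.408.

Pr(influenza | fever, bacterial infection) ≈ 0.408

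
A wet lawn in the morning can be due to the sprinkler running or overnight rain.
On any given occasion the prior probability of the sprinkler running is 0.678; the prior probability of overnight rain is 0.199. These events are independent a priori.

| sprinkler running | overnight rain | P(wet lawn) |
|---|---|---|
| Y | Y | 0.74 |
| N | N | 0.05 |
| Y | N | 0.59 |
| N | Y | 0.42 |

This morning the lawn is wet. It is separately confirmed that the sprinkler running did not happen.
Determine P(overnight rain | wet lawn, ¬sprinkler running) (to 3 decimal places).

P(overnight rain | wet lawn, ¬sprinkler running) ≈ 0.676

Weight on overnight rain=true, given the evidence: 0.42*0.199 = 0.083580
Denominator P(wet lawn | ¬sprinkler running): 0.05*0.801 + 0.42*0.199 = 0.123630
Posterior = 0.083580 / 0.123630 ≈ 0.676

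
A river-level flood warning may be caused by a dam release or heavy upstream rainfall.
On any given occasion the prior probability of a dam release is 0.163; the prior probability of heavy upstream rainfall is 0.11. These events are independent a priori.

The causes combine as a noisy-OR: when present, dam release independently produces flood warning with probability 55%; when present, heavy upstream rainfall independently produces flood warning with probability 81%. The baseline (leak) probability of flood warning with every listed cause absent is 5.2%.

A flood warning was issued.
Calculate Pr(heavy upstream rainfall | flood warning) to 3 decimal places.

Under noisy-OR, P(flood warning | causes) = 1 − (1−0.052)·∏(1−qᵢ) over the active causes.
Sum P(flood warning|·) weighted by the priors over the 4 (dam release, heavy upstream rainfall) configurations:
  P(flood warning) = 0.052·0.837·0.89 + 0.81988·0.837·0.11 + 0.5734·0.163·0.89 + 0.918946·0.163·0.11
        = 0.038736 + 0.075486 + 0.083183 + 0.016477 = 0.213882
Configurations with heavy upstream rainfall contribute 0.091963, so
  P(heavy upstream rainfall | flood warning) = 0.091963 / 0.213882 ≈ 0.430

Pr(heavy upstream rainfall | flood warning) ≈ 0.430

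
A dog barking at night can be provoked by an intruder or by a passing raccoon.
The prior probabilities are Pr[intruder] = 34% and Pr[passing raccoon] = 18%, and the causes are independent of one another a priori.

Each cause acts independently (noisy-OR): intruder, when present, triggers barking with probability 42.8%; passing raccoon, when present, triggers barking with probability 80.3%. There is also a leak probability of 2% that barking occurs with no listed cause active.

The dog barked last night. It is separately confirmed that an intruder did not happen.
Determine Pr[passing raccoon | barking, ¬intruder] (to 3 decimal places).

Pr[passing raccoon | barking, ¬intruder] ≈ 0.899

Under noisy-OR, P(barking | causes) = 1 − (1−0.02)·∏(1−qᵢ) over the active causes.
Weight on passing raccoon=true, given the evidence: 0.80694·0.18 = 0.145249
Denominator P(barking | ¬intruder): 0.02·0.82 + 0.80694·0.18 = 0.161649
Posterior = 0.145249 / 0.161649 ≈ 0.899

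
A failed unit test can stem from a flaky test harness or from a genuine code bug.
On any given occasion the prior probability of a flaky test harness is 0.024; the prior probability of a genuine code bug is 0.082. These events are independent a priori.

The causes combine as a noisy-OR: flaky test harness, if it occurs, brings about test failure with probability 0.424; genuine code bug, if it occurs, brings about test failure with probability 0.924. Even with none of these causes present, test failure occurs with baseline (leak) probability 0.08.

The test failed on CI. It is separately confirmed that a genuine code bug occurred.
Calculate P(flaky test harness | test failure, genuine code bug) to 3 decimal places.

P(flaky test harness | test failure, genuine code bug) ≈ 0.025

Under noisy-OR, P(test failure | causes) = 1 − (1−0.08)·∏(1−qᵢ) over the active causes.
P(test failure | genuine code bug) = 0.93008·0.976 + 0.959726·0.024 = 0.907758 + 0.023033 = 0.930791
Of this, 0.023033 comes from 0.959726·0.024 (the flaky test harness=true cases).
Hence the posterior is 0.023033/0.930791 ≈ 0.025.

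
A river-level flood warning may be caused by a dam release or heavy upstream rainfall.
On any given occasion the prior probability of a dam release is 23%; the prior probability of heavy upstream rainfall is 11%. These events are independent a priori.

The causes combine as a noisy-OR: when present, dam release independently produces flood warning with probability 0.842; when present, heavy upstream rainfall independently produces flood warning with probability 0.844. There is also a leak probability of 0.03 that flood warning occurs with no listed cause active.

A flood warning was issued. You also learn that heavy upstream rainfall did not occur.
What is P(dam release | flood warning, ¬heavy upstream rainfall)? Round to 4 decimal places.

Under noisy-OR, P(flood warning | causes) = 1 − (1−0.03)·∏(1−qᵢ) over the active causes.
For the numerator, keep only dam release=true terms: 0.84674*0.23 = 0.194750
Denominator P(flood warning | ¬heavy upstream rainfall): 0.03*0.77 + 0.84674*0.23 = 0.217850
Posterior = 0.194750 / 0.217850 ≈ 0.8940

P(dam release | flood warning, ¬heavy upstream rainfall) ≈ 0.8940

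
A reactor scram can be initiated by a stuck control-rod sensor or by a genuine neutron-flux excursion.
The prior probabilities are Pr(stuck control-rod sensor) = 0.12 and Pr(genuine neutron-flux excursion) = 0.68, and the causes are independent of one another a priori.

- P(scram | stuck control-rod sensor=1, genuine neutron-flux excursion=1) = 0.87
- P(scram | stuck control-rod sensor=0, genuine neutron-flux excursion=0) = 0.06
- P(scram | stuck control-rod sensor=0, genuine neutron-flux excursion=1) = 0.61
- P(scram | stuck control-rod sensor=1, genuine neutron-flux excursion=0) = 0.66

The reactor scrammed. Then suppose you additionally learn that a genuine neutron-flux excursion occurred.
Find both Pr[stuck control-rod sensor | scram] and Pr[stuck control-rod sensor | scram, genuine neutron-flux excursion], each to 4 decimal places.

Weight on stuck control-rod sensor=true, given the evidence: 0.025344 + 0.070992 = 0.096336
The normalizing constant is 0.06*0.88*0.32 + 0.61*0.88*0.68 + 0.66*0.12*0.32 + 0.87*0.12*0.68 = 0.478256
P(stuck control-rod sensor | scram) = 0.096336/0.478256 ≈ 0.2014

Now also conditioning on genuine neutron-flux excursion=true:
Enumerate both values of stuck control-rod sensor and weight by the priors:
  P(scram | genuine neutron-flux excursion) = 0.61*0.88 + 0.87*0.12
        = 0.536800 + 0.104400 = 0.641200
The terms with stuck control-rod sensor present sum to 0.104400, so
  P(stuck control-rod sensor | scram, genuine neutron-flux excursion) = 0.104400 / 0.641200 ≈ 0.1628

Pr[stuck control-rod sensor | scram] ≈ 0.2014; Pr[stuck control-rod sensor | scram, genuine neutron-flux excursion] ≈ 0.1628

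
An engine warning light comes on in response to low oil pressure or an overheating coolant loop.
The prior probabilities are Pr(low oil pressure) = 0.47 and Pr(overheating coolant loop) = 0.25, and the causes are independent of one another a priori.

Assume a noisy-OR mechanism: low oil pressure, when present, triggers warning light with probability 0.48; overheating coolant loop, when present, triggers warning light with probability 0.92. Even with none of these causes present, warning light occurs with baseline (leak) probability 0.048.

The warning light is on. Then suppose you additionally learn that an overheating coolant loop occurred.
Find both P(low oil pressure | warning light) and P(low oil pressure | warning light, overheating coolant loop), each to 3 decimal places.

P(low oil pressure | warning light) ≈ 0.673; P(low oil pressure | warning light, overheating coolant loop) ≈ 0.480

Under noisy-OR, P(warning light | causes) = 1 − (1−0.048)·∏(1−qᵢ) over the active causes.
Sum P(warning light|·) weighted by the priors over the 4 (low oil pressure, overheating coolant loop) configurations:
  P(warning light) = 0.048×0.53×0.75 + 0.92384×0.53×0.25 + 0.50496×0.47×0.75 + 0.960397×0.47×0.25
        = 0.019080 + 0.122409 + 0.177998 + 0.112847 = 0.432334
The terms with low oil pressure present sum to 0.290845, so
  P(low oil pressure | warning light) = 0.290845 / 0.432334 ≈ 0.673

With the extra evidence:
For the numerator, keep only low oil pressure=true terms: 0.960397·0.47 = 0.451387
Denominator P(warning light | overheating coolant loop): 0.92384·0.53 + 0.960397·0.47 = 0.941022
Posterior = 0.451387 / 0.941022 ≈ 0.480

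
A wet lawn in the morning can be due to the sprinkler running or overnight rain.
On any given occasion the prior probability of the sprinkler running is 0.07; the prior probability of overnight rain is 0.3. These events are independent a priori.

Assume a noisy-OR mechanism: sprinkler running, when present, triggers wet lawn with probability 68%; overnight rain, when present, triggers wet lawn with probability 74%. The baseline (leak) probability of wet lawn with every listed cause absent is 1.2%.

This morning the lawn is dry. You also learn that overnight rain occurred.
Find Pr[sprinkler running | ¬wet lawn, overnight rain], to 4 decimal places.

Pr[sprinkler running | ¬wet lawn, overnight rain] ≈ 0.0235

Under noisy-OR, P(wet lawn | causes) = 1 − (1−0.012)·∏(1−qᵢ) over the active causes.
Sum P(¬wet lawn|·) weighted by the priors over both values of sprinkler running:
  P(¬wet lawn | overnight rain) = 0.25688*0.93 + 0.082202*0.07
        = 0.238898 + 0.005754 = 0.244652
Keeping only the sprinkler running-present terms gives 0.005754, so
  P(sprinkler running | ¬wet lawn, overnight rain) = 0.005754 / 0.244652 ≈ 0.0235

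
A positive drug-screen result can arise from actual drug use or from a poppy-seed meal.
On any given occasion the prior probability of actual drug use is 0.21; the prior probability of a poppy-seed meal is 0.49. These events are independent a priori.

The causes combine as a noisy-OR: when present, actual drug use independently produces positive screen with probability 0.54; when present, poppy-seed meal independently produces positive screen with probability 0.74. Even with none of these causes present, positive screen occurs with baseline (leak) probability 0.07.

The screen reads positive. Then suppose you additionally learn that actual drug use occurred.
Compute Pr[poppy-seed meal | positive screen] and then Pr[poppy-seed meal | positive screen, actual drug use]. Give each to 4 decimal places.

Pr[poppy-seed meal | positive screen] ≈ 0.8114; Pr[poppy-seed meal | positive screen, actual drug use] ≈ 0.5988

Under noisy-OR, P(positive screen | causes) = 1 − (1−0.07)·∏(1−qᵢ) over the active causes.
For the numerator, keep only poppy-seed meal=true terms: 0.293499 + 0.091455 = 0.384954
Normalizer over all consistent configurations: 0.07*0.79*0.51 + 0.7582*0.79*0.49 + 0.5722*0.21*0.51 + 0.888772*0.21*0.49 = 0.474440
Posterior = 0.384954 / 0.474440 ≈ 0.8114

Now condition on the additional information:
Sum P(positive screen|·) weighted by the priors over both values of poppy-seed meal:
  P(positive screen | actual drug use) = 0.5722×0.51 + 0.888772×0.49
        = 0.291822 + 0.435498 = 0.727320
Configurations with poppy-seed meal contribute 0.435498, so
  P(poppy-seed meal | positive screen, actual drug use) = 0.435498 / 0.727320 ≈ 0.5988
Conditioning on actual drug use lowers the posterior on poppy-seed meal: the classic explaining-away effect in a common-effect structure.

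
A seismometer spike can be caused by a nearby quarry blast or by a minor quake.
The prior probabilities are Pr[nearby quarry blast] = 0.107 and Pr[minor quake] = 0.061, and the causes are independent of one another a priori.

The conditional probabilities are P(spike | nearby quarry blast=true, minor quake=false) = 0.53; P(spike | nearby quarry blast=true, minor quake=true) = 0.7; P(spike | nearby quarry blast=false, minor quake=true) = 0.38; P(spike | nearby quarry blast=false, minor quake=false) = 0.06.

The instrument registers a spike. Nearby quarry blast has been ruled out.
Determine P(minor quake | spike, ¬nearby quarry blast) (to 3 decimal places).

P(minor quake | spike, ¬nearby quarry blast) ≈ 0.291

Numerator (weight on configurations with minor quake): 0.38·0.061 = 0.023180
The normalizing constant is 0.06·0.939 + 0.38·0.061 = 0.079520
P(minor quake | spike, ¬nearby quarry blast) = 0.023180/0.079520 ≈ 0.291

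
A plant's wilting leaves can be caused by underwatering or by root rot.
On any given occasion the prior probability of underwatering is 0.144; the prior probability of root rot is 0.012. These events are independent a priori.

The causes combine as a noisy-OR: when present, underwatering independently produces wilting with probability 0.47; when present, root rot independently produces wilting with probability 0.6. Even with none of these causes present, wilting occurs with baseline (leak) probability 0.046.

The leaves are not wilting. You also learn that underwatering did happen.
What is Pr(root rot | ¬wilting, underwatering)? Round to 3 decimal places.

Pr(root rot | ¬wilting, underwatering) ≈ 0.005

Under noisy-OR, P(wilting | causes) = 1 − (1−0.046)·∏(1−qᵢ) over the active causes.
P(¬wilting | underwatering) = 0.50562*0.988 + 0.202248*0.012 = 0.499553 + 0.002427 = 0.501980
Of this, 0.002427 comes from 0.202248*0.012 (the root rot=true cases).
So P(root rot | ¬wilting, underwatering) = 0.002427/0.501980 ≈ 0.005.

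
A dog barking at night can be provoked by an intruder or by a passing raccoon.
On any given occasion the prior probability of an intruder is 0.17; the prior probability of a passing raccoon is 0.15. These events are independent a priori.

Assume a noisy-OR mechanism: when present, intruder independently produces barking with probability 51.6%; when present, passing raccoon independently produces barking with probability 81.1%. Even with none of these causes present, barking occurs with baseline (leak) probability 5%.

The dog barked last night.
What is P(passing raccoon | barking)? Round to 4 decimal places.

Under noisy-OR, P(barking | causes) = 1 − (1−0.05)·∏(1−qᵢ) over the active causes.
For the numerator, keep only passing raccoon=true terms: 0.102146 + 0.023284 = 0.125430
Denominator P(barking): 0.05*0.83*0.85 + 0.82045*0.83*0.15 + 0.5402*0.17*0.85 + 0.913098*0.17*0.15 = 0.238764
P(passing raccoon | barking) = 0.125430/0.238764 ≈ 0.5253

P(passing raccoon | barking) ≈ 0.5253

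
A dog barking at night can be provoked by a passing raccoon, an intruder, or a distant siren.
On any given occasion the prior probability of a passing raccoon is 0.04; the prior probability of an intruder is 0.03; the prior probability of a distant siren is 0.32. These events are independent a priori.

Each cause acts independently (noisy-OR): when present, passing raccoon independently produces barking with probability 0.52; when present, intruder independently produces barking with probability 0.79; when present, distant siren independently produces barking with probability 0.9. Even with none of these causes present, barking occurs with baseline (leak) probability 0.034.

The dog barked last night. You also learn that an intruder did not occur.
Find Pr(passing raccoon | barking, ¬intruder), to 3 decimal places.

Under noisy-OR, P(barking | causes) = 1 − (1−0.034)·∏(1−qᵢ) over the active causes.
Weight on passing raccoon=true, given the evidence: 0.014588 + 0.012206 = 0.026794
Denominator P(barking | ¬intruder): 0.034·0.96·0.68 + 0.9034·0.96·0.32 + 0.53632·0.04·0.68 + 0.953632·0.04·0.32 = 0.326513
P(passing raccoon | barking, ¬intruder) = 0.026794/0.326513 ≈ 0.082

Pr(passing raccoon | barking, ¬intruder) ≈ 0.082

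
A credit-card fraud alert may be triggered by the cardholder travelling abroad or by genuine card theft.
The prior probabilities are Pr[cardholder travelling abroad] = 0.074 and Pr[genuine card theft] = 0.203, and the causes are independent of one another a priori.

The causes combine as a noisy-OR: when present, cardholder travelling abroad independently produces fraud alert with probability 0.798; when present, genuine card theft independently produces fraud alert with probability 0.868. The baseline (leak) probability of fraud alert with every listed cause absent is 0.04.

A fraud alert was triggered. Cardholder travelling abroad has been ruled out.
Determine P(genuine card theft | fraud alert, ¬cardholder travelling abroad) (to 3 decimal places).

P(genuine card theft | fraud alert, ¬cardholder travelling abroad) ≈ 0.848

Under noisy-OR, P(fraud alert | causes) = 1 − (1−0.04)·∏(1−qᵢ) over the active causes.
Numerator (weight on configurations with genuine card theft): 0.87328×0.203 = 0.177276
Denominator P(fraud alert | ¬cardholder travelling abroad): 0.04×0.797 + 0.87328×0.203 = 0.209156
Posterior = 0.177276 / 0.209156 ≈ 0.848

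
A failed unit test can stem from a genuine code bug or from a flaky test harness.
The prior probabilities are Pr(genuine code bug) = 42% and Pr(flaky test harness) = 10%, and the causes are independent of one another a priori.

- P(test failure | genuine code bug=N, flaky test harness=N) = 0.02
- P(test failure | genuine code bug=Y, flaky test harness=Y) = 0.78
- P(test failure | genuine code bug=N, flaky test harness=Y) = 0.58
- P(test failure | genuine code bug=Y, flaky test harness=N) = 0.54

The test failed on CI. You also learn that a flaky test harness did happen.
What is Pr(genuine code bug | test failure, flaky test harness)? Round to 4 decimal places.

Pr(genuine code bug | test failure, flaky test harness) ≈ 0.4934

Sum P(test failure|·) weighted by the priors over both values of genuine code bug:
  P(test failure | flaky test harness) = 0.58×0.58 + 0.78×0.42
        = 0.336400 + 0.327600 = 0.664000
The terms with genuine code bug present sum to 0.327600, so
  P(genuine code bug | test failure, flaky test harness) = 0.327600 / 0.664000 ≈ 0.4934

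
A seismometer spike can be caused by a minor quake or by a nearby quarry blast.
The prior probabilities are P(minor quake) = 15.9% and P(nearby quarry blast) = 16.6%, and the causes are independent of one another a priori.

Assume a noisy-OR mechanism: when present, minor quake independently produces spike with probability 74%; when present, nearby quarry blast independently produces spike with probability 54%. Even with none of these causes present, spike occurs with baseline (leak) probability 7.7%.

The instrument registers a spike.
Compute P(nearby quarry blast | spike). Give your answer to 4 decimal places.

P(nearby quarry blast | spike) ≈ 0.4014

Under noisy-OR, P(spike | causes) = 1 − (1−0.077)·∏(1−qᵢ) over the active causes.
Numerator (weight on configurations with nearby quarry blast): 0.080332 + 0.023480 = 0.103812
Normalizer over all consistent configurations: 0.077*0.841*0.834 + 0.57542*0.841*0.166 + 0.76002*0.159*0.834 + 0.889609*0.159*0.166 = 0.258602
Posterior = 0.103812 / 0.258602 ≈ 0.4014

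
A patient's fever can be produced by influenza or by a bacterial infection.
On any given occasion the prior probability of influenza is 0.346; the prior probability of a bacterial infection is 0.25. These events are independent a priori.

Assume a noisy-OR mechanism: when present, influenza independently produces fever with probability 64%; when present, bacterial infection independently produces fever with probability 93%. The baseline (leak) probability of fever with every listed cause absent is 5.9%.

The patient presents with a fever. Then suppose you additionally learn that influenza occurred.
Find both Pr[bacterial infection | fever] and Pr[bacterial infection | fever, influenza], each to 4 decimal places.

Pr[bacterial infection | fever] ≈ 0.5419; Pr[bacterial infection | fever, influenza] ≈ 0.3298

Under noisy-OR, P(fever | causes) = 1 − (1−0.059)·∏(1−qᵢ) over the active causes.
For the numerator, keep only bacterial infection=true terms: 0.152730 + 0.084449 = 0.237179
Denominator P(fever): 0.059·0.654·0.75 + 0.93413·0.654·0.25 + 0.66124·0.346·0.75 + 0.976287·0.346·0.25 = 0.437710
P(bacterial infection | fever) = 0.237179/0.437710 ≈ 0.5419

Now condition on the additional information:
P(fever | influenza) = 0.66124*0.75 + 0.976287*0.25 = 0.495930 + 0.244072 = 0.740002
Of this, 0.244072 comes from 0.976287*0.25 (the bacterial infection=true cases).
Hence the posterior is 0.244072/0.740002 ≈ 0.3298.
This is intercausal reasoning (explaining away): once influenza accounts for the fever, bacterial infection becomes less likely.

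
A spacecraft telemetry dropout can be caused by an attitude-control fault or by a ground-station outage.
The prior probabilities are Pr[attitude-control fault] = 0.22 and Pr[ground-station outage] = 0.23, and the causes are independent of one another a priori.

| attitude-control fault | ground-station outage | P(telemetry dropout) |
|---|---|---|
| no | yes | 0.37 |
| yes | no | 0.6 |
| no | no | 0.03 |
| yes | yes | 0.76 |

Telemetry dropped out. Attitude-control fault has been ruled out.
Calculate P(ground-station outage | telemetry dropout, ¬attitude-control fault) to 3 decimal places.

P(ground-station outage | telemetry dropout, ¬attitude-control fault) ≈ 0.787

Numerator (weight on configurations with ground-station outage): 0.37·0.23 = 0.085100
Denominator P(telemetry dropout | ¬attitude-control fault): 0.03·0.77 + 0.37·0.23 = 0.108200
Posterior = 0.085100 / 0.108200 ≈ 0.787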